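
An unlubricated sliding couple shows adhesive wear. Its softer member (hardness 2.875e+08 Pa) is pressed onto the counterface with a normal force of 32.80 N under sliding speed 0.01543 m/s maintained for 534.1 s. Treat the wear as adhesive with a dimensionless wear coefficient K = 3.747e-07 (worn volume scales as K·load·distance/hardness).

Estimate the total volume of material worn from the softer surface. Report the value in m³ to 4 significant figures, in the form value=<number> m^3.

Intermediates are shown rounded, and the algebra maintains full float precision, and rounded just once to 4 significant digits.
Convert: Total distance L = v·t = 0.01543 m/s × 534.1 s = 8.241 m.
Working in SI base units: W = 32.80 N, H = 2.875e+08 Pa, K = 3.747e-07.
By Archard's law, V = K·W·L/H = 3.747e-07 · 32.80 · 8.241 / 2.875e+08 = 3.523e-13 m³.

value=3.523e-13 m^3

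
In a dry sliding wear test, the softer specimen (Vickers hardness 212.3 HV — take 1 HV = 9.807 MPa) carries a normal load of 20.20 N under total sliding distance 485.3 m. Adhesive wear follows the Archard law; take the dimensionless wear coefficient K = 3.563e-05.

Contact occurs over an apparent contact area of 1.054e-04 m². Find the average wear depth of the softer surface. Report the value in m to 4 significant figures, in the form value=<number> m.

All arithmetic keeps full precision — shown intermediates are rounded; one final rounding: four significant digits.
Convert: Hardness H = 212.3 HV × 9.807 MPa/HV = 2082 MPa = 2.082e+09 Pa.
SI base units throughout: W = 20.20 N, H = 2.082e+09 Pa, K = 3.563e-05.
Wear volume V = K·W·L/H = 3.563e-05 · 20.20 · 485.3 / 2.082e+09 = 1.678e-10 m³.
Depth h = V/A = 1.678e-10 / 1.054e-04 = 1.592e-06 m.

value=1.592e-06 m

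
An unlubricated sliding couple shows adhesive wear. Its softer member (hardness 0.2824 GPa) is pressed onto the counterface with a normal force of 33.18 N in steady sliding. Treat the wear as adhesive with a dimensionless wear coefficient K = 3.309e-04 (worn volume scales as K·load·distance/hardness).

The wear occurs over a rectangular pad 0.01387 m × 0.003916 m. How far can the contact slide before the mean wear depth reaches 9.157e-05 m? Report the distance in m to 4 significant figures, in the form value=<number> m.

Printed values are rounded, and every step keeps full precision. Rounded once at the end to four significant figures.
Convert: Hardness H = 0.2824 GPa = 2.824e+08 Pa.
Convert: Contact area A = 0.01387 m × 0.003916 m = 5.431e-05 m².
Expressed in SI base units: W = 33.18 N, H = 2.824e+08 Pa, K = 3.309e-04.
Volume at the limit: V_lim = h_lim·A = 9.157e-05 · 5.431e-05 = 4.974e-09 m³.
Life L = V_lim·H/(K·W) = 4.974e-09 · 2.824e+08 / (3.309e-04 · 33.18) = 127.9 m.

value=127.9 m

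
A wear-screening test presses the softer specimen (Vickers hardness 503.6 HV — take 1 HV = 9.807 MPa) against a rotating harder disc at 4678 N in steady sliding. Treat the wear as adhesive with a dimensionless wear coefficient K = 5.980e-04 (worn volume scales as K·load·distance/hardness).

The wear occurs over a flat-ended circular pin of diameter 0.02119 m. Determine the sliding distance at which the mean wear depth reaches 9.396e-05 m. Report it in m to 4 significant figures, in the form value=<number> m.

value=58.50 m

Each operation carries full precision; intermediate values are displayed rounded — a lone final rounding, at four significant figures.
Convert: Hardness H = 503.6 HV × 9.807 MPa/HV = 4939 MPa = 4.939e+09 Pa.
Convert: Contact area A = π·d²/4 = π·(0.02119 m)²/4 = 3.527e-04 m².
Working in SI base units: W = 4678 N, H = 4.939e+09 Pa, K = 5.980e-04.
Volume at the limit: V_lim = h_lim·A = 9.396e-05 · 3.527e-04 = 3.314e-08 m³.
Inverting, life L = V_lim·H/(K·W) = 3.314e-08 · 4.939e+09 / (5.980e-04 · 4678) = 58.50 m.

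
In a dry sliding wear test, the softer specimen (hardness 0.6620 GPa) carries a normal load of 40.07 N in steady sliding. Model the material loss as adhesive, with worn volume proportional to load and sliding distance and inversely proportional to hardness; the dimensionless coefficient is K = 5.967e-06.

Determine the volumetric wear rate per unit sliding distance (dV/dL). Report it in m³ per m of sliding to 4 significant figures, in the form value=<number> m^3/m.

Intermediates are shown rounded; every step keeps exact precision — one final rounding, at 4 significant digits.
Convert: Hardness H = 0.6620 GPa = 6.620e+08 Pa.
Restated in SI base units: W = 40.07 N, H = 6.620e+08 Pa, K = 5.967e-06.
Rate of wear dV/dL = K·W/H, so: 5.967e-06 · 40.07 / 6.620e+08 = 3.612e-13 m³/m.

value=3.612e-13 m^3/m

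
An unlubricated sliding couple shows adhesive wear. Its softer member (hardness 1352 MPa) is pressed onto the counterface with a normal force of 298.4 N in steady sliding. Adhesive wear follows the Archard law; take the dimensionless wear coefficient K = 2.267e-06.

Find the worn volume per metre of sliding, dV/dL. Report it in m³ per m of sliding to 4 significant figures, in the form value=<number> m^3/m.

value=5.003e-13 m^3/m

All working math carries full float precision. Shown intermediates are rounded — a single final rounding to four significant digits.
Convert: Hardness H = 1352 MPa = 1.352e+09 Pa.
As SI base values: W = 298.4 N, H = 1.352e+09 Pa, K = 2.267e-06.
Rate of wear dV/dL = K·W/H — distance-free: 2.267e-06 · 298.4 / 1.352e+09 = 5.003e-13 m³/m.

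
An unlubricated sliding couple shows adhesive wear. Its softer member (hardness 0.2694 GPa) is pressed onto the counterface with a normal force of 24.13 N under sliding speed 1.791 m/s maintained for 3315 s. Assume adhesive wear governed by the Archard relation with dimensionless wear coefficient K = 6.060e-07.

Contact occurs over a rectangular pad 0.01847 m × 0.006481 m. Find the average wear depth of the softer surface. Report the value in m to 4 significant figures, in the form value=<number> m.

value=2.692e-06 m

The intermediates are shown rounded; all working math maintains exact precision; rounded just once, at 4 significant figures.
Sliding distance L = v·t = 1.791 m/s × 3315 s = 5937 m.
Hardness H = 0.2694 GPa = 2.694e+08 Pa.
Contact area A = 0.01847 m × 0.006481 m = 1.197e-04 m².
Working in SI base units: W = 24.13 N, H = 2.694e+08 Pa, K = 6.060e-07.
Wear volume V = K·W·L/H = 6.060e-07 · 24.13 · 5937 / 2.694e+08 = 3.223e-10 m³.
Average depth h = V/A = 3.223e-10 / 1.197e-04 = 2.692e-06 m.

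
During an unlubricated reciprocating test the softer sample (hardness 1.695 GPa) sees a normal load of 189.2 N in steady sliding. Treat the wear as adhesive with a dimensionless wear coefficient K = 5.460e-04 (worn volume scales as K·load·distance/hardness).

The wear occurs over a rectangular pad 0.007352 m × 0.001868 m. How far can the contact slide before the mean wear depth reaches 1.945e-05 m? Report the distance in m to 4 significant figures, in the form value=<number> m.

Intermediate values are displayed rounded, and the computation carries exact precision, and rounded just once: 4 significant digits.
Hardness H = 1.695 GPa = 1.695e+09 Pa.
Contact area A = 0.007352 m × 0.001868 m = 1.373e-05 m².
Expressed in SI base units: W = 189.2 N, H = 1.695e+09 Pa, K = 5.460e-04.
At the depth limit, V_lim = h_lim·A = 1.945e-05 · 1.373e-05 = 2.671e-10 m³.
Life L = V_lim·H/(K·W) = 2.671e-10 · 1.695e+09 / (5.460e-04 · 189.2) = 4.383 m.

value=4.383 m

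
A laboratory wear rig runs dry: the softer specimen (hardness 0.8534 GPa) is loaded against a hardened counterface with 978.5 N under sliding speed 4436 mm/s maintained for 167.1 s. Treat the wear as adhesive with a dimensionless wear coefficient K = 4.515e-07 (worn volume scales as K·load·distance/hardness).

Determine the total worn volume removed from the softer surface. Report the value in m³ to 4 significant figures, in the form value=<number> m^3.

All arithmetic carries full precision, and intermediates are printed rounded. Rounded once at the end to four significant figures.
Convert: Sliding speed v = 4436 mm/s = 4.436 m/s. Distance L = v·t = 4.436 m/s × 167.1 s = 741.3 m.
Convert: Hardness H = 0.8534 GPa = 8.534e+08 Pa.
As SI base values: W = 978.5 N, H = 8.534e+08 Pa, K = 4.515e-07.
Archard volume V = K·W·L/H = 4.515e-07 · 978.5 · 741.3 / 8.534e+08 = 3.837e-10 m³.

value=3.837e-10 m^3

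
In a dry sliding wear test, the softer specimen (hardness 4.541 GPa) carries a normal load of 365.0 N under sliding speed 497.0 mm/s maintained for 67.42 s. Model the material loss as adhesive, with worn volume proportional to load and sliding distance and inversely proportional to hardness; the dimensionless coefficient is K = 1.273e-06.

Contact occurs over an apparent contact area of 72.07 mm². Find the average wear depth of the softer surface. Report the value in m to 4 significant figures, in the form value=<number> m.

value=4.757e-08 m

Every step keeps exact precision; intermediate values are displayed rounded — rounded once at the end, at four significant figures.
Sliding speed v = 497.0 mm/s = 0.4970 m/s. Total distance L = v·t = 0.4970 m/s × 67.42 s = 33.51 m.
Hardness H = 4.541 GPa = 4.541e+09 Pa.
Contact area A = 72.07 mm² = 7.207e-05 m².
Expressed in SI base units: W = 365.0 N, H = 4.541e+09 Pa, K = 1.273e-06.
Volume removed: V = K·W·L/H = 1.273e-06 · 365.0 · 33.51 / 4.541e+09 = 3.429e-12 m³.
Depth of wear h = V/A = 3.429e-12 / 7.207e-05 = 4.757e-08 m.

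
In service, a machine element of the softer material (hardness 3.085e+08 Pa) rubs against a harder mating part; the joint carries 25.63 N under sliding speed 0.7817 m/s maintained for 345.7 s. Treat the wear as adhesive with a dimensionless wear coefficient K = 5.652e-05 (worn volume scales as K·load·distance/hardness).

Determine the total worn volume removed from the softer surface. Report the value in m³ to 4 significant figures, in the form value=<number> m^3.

value=1.269e-09 m^3

The intermediates are displayed rounded. The algebra keeps full precision, and a single final rounding to 4 significant digits.
Distance covered L = v·t = 0.7817 m/s × 345.7 s = 270.2 m.
In SI base units, W = 25.63 N, H = 3.085e+08 Pa, K = 5.652e-05.
Worn volume V = K·W·L/H = 5.652e-05 · 25.63 · 270.2 / 3.085e+08 = 1.269e-09 m³.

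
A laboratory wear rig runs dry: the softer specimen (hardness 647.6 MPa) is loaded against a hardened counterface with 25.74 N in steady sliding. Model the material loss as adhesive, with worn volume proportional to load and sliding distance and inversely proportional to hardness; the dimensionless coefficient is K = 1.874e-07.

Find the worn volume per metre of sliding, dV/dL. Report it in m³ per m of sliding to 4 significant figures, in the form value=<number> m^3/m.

Each operation runs at full float precision, and the intermediates are printed rounded. Rounded just once: four significant digits.
Hardness H = 647.6 MPa = 6.476e+08 Pa.
As SI base values: W = 25.74 N, H = 6.476e+08 Pa, K = 1.874e-07.
Rate of wear dV/dL = K·W/H (independent of L): 1.874e-07 · 25.74 / 6.476e+08 = 7.449e-15 m³/m.

value=7.449e-15 m^3/m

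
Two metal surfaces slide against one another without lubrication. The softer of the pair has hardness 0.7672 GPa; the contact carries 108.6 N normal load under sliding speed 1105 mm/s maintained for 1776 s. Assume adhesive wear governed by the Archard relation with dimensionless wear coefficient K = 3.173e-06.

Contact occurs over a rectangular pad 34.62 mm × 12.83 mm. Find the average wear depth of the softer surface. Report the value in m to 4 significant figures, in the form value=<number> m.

All working math holds exact precision; intermediates are printed rounded; rounded just once, at 4 significant figures.
Convert: Sliding speed v = 1105 mm/s = 1.105 m/s. Path length L = v·t = 1.105 m/s × 1776 s = 1962 m.
Convert: Hardness H = 0.7672 GPa = 7.672e+08 Pa.
Convert: Pad sides 34.62 mm × 12.83 mm = 0.03462 m × 0.01283 m. Contact area A = 0.03462 m × 0.01283 m = 4.442e-04 m².
As SI base values: W = 108.6 N, H = 7.672e+08 Pa, K = 3.173e-06.
Wear volume V = K·W·L/H = 3.173e-06 · 108.6 · 1962 / 7.672e+08 = 8.814e-10 m³.
Wear depth h = V/A = 8.814e-10 / 4.442e-04 = 1.984e-06 m.

value=1.984e-06 m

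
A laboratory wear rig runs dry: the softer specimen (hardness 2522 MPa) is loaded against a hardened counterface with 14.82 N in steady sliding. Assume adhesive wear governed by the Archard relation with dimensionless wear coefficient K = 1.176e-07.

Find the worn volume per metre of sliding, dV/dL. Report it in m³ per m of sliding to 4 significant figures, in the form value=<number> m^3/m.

Intermediate values appear rounded. The algebra keeps exact precision; rounded once at the end to four significant figures.
Convert: Hardness H = 2522 MPa = 2.522e+09 Pa.
Expressed in SI base units: W = 14.82 N, H = 2.522e+09 Pa, K = 1.176e-07.
Volumetric rate dV/dL = K·W/H (independent of L): 1.176e-07 · 14.82 / 2.522e+09 = 6.911e-16 m³/m.

value=6.911e-16 m^3/m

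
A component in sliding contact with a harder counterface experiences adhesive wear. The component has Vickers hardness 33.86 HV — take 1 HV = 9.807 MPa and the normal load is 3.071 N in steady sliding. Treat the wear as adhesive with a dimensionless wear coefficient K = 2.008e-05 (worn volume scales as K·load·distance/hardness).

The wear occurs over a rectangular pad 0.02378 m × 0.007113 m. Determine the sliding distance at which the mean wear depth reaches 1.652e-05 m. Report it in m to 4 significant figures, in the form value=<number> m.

Intermediates are shown rounded. Every step carries full float precision; a single final rounding to four significant digits.
Convert: Hardness H = 33.86 HV × 9.807 MPa/HV = 332.1 MPa = 3.321e+08 Pa.
Convert: Contact area A = 0.02378 m × 0.007113 m = 1.691e-04 m².
Working in SI base units: W = 3.071 N, H = 3.321e+08 Pa, K = 2.008e-05.
Allowed volume V_lim = h_lim·A = 1.652e-05 · 1.691e-04 = 2.794e-09 m³.
Thus life L = V_lim·H/(K·W) = 2.794e-09 · 3.321e+08 / (2.008e-05 · 3.071) = 1.505e+04 m.

value=1.505e+04 m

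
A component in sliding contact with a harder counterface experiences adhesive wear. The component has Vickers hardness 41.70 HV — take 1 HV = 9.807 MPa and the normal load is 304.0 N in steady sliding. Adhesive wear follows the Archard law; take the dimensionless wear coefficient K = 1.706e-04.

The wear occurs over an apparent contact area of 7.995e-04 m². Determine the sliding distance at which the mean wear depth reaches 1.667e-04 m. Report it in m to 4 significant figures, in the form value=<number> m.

Intermediates appear rounded, and every step holds full float precision. Rounded just once: 4 significant figures.
Hardness H = 41.70 HV × 9.807 MPa/HV = 409.0 MPa = 4.090e+08 Pa.
Collected in SI base units: W = 304.0 N, H = 4.090e+08 Pa, K = 1.706e-04.
At the depth limit, V_lim = h_lim·A = 1.667e-04 · 7.995e-04 = 1.333e-07 m³.
So the life L = V_lim·H/(K·W) = 1.333e-07 · 4.090e+08 / (1.706e-04 · 304.0) = 1051 m.

value=1051 m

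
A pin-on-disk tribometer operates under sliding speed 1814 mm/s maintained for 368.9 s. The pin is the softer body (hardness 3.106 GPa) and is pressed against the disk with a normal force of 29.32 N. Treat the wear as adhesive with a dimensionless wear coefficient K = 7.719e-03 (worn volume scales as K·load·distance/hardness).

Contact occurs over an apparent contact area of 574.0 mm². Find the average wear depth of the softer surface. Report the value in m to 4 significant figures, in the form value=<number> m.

Every step carries full float precision — intermediate values appear rounded — one last rounding to four significant digits.
Convert: Sliding speed v = 1814 mm/s = 1.814 m/s. The distance L = v·t = 1.814 m/s × 368.9 s = 669.2 m.
Convert: Hardness H = 3.106 GPa = 3.106e+09 Pa.
Convert: Contact area A = 574.0 mm² = 5.740e-04 m².
Collected in SI base units: W = 29.32 N, H = 3.106e+09 Pa, K = 7.719e-03.
Archard volume V = K·W·L/H = 7.719e-03 · 29.32 · 669.2 / 3.106e+09 = 4.876e-08 m³.
Depth h = V/A = 4.876e-08 / 5.740e-04 = 8.495e-05 m.

value=8.495e-05 m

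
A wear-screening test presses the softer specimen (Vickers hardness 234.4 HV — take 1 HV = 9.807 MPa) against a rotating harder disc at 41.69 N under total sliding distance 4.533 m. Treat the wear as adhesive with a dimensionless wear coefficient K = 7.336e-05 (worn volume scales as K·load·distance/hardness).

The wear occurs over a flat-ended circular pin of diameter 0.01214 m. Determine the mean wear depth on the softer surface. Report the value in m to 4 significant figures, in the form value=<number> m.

Intermediates are displayed rounded, and all working math holds full precision, and one last rounding, at four significant figures.
Hardness H = 234.4 HV × 9.807 MPa/HV = 2299 MPa = 2.299e+09 Pa.
Contact area A = π·d²/4 = π·(0.01214 m)²/4 = 1.158e-04 m².
Collected in SI base units: W = 41.69 N, H = 2.299e+09 Pa, K = 7.336e-05.
Volume removed: V = K·W·L/H = 7.336e-05 · 41.69 · 4.533 / 2.299e+09 = 6.031e-12 m³.
Average depth h = V/A = 6.031e-12 / 1.158e-04 = 5.210e-08 m.

value=5.210e-08 m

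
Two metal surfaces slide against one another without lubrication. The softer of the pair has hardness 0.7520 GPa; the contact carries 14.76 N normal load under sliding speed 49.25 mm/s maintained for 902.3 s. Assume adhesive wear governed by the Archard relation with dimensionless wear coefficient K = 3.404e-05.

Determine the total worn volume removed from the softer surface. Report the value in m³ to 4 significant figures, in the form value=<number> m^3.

The intermediates are shown rounded, and all arithmetic runs at full precision — one last rounding: four significant figures.
Sliding speed v = 49.25 mm/s = 0.04925 m/s. Sliding distance L = v·t = 0.04925 m/s × 902.3 s = 44.44 m.
Hardness H = 0.7520 GPa = 7.520e+08 Pa.
Collected in SI base units: W = 14.76 N, H = 7.520e+08 Pa, K = 3.404e-05.
Archard relation: V = K·W·L/H = 3.404e-05 · 14.76 · 44.44 / 7.520e+08 = 2.969e-11 m³.

value=2.969e-11 m^3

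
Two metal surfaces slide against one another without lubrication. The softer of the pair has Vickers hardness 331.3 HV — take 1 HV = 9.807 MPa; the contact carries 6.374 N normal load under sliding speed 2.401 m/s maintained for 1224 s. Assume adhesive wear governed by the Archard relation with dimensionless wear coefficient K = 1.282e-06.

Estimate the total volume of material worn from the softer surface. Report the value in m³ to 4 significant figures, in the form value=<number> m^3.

The intermediates are printed rounded. All arithmetic carries exact precision. Rounded once at the end to 4 significant digits.
Convert: Distance covered L = v·t = 2.401 m/s × 1224 s = 2939 m.
Convert: Hardness H = 331.3 HV × 9.807 MPa/HV = 3249 MPa = 3.249e+09 Pa.
Restated in SI base units: W = 6.374 N, H = 3.249e+09 Pa, K = 1.282e-06.
Apply Archard: V = K·W·L/H = 1.282e-06 · 6.374 · 2939 / 3.249e+09 = 7.391e-12 m³.

value=7.391e-12 m^3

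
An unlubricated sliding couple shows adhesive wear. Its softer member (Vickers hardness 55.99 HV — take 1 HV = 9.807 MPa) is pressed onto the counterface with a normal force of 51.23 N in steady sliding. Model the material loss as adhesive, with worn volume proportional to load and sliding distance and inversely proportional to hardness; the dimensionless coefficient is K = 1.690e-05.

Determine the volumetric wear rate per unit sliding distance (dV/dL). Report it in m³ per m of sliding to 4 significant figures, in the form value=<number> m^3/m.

The intermediates are printed rounded, and each operation carries full precision; a single final rounding to four significant digits.
Hardness H = 55.99 HV × 9.807 MPa/HV = 549.1 MPa = 5.491e+08 Pa.
Collected in SI base units: W = 51.23 N, H = 5.491e+08 Pa, K = 1.690e-05.
Wear rate dV/dL = K·W/H (independent of L): 1.690e-05 · 51.23 / 5.491e+08 = 1.577e-12 m³/m.

value=1.577e-12 m^3/m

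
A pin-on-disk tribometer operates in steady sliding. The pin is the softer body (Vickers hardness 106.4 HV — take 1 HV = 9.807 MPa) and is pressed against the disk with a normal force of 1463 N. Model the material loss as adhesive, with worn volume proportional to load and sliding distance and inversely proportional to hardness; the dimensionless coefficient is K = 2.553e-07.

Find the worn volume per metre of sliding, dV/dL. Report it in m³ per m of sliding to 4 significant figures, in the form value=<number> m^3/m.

Every step holds full float precision, and intermediate values are displayed rounded — one final rounding to four significant figures.
Convert: Hardness H = 106.4 HV × 9.807 MPa/HV = 1043 MPa = 1.043e+09 Pa.
As SI base values: W = 1463 N, H = 1.043e+09 Pa, K = 2.553e-07.
Sliding wear rate dV/dL = K·W/H, per unit distance: 2.553e-07 · 1463 / 1.043e+09 = 3.579e-13 m³/m.

value=3.579e-13 m^3/m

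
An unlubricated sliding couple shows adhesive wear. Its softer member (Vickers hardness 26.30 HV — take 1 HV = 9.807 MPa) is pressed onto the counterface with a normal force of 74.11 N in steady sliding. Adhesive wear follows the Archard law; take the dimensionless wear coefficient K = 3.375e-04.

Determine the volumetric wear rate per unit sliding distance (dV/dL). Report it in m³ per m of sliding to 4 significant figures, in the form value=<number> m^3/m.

Every step runs at full float precision; intermediates are printed rounded. Rounded once at the end, at four significant digits.
Convert: Hardness H = 26.30 HV × 9.807 MPa/HV = 257.9 MPa = 2.579e+08 Pa.
Restated in SI base units: W = 74.11 N, H = 2.579e+08 Pa, K = 3.375e-04.
The wear rate dV/dL = K·W/H (independent of L): 3.375e-04 · 74.11 / 2.579e+08 = 9.697e-11 m³/m.

value=9.697e-11 m^3/m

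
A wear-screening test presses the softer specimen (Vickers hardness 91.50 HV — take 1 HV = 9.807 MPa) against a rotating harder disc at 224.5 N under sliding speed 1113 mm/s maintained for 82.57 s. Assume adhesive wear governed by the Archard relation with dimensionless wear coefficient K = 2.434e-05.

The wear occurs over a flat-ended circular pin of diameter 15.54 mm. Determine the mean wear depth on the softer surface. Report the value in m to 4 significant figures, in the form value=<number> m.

value=2.951e-06 m

All arithmetic maintains full float precision, and shown intermediates are rounded, and rounded just once, at 4 significant figures.
Convert: Sliding speed v = 1113 mm/s = 1.113 m/s. Distance covered L = v·t = 1.113 m/s × 82.57 s = 91.90 m.
Convert: Hardness H = 91.50 HV × 9.807 MPa/HV = 897.3 MPa = 8.973e+08 Pa.
Convert: Pin diameter d = 15.54 mm = 0.01554 m. Contact area A = π·d²/4 = π·(0.01554 m)²/4 = 1.897e-04 m².
Working in SI base units: W = 224.5 N, H = 8.973e+08 Pa, K = 2.434e-05.
The Archard volume V = K·W·L/H = 2.434e-05 · 224.5 · 91.90 / 8.973e+08 = 5.596e-10 m³.
Mean depth h = V/A = 5.596e-10 / 1.897e-04 = 2.951e-06 m.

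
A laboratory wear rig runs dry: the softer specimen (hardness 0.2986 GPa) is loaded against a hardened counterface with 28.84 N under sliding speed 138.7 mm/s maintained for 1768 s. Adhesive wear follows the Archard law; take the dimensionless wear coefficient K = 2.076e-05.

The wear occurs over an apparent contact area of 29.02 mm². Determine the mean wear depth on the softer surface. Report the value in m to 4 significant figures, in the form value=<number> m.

The intermediates are shown rounded. The algebra maintains full float precision; rounded just once to four significant figures.
Convert: Sliding speed v = 138.7 mm/s = 0.1387 m/s. Path length L = v·t = 0.1387 m/s × 1768 s = 245.2 m.
Convert: Hardness H = 0.2986 GPa = 2.986e+08 Pa.
Convert: Contact area A = 29.02 mm² = 2.902e-05 m².
In SI base units, W = 28.84 N, H = 2.986e+08 Pa, K = 2.076e-05.
Volume removed: V = K·W·L/H = 2.076e-05 · 28.84 · 245.2 / 2.986e+08 = 4.917e-10 m³.
Mean wear depth h = V/A = 4.917e-10 / 2.902e-05 = 1.694e-05 m.

value=1.694e-05 m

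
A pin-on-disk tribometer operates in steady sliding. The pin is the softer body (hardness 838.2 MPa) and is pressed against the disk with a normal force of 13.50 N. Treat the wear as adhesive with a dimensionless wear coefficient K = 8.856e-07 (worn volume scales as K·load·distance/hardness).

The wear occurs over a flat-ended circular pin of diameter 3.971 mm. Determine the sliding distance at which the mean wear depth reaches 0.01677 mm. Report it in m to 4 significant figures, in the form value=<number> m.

value=1.456e+04 m

Each operation keeps full precision. Intermediates appear rounded, and a single final rounding, at 4 significant digits.
Convert: Hardness H = 838.2 MPa = 8.382e+08 Pa.
Convert: Pin diameter d = 3.971 mm = 0.003971 m. Contact area A = π·d²/4 = π·(0.003971 m)²/4 = 1.238e-05 m².
Convert: Depth limit h_lim = 0.01677 mm = 1.677e-05 m.
As SI base values: W = 13.50 N, H = 8.382e+08 Pa, K = 8.856e-07.
Permissible volume V_lim = h_lim·A = 1.677e-05 · 1.238e-05 = 2.077e-10 m³.
Thus life L = V_lim·H/(K·W) = 2.077e-10 · 8.382e+08 / (8.856e-07 · 13.50) = 1.456e+04 m.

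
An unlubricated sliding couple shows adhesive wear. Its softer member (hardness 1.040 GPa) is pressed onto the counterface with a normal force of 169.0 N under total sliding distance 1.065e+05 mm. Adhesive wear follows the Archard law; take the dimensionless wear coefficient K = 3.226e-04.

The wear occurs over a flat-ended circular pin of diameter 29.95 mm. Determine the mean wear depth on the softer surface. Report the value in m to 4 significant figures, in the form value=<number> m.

value=7.925e-06 m

Intermediate values are printed rounded — the computation holds full float precision. Rounded just once to four significant figures.
Distance covered L = 1.065e+05 mm = 106.5 m.
Hardness H = 1.040 GPa = 1.040e+09 Pa.
Pin diameter d = 29.95 mm = 0.02995 m. Contact area A = π·d²/4 = π·(0.02995 m)²/4 = 7.045e-04 m².
Collected in SI base units: W = 169.0 N, H = 1.040e+09 Pa, K = 3.226e-04.
Volume removed: V = K·W·L/H = 3.226e-04 · 169.0 · 106.5 / 1.040e+09 = 5.583e-09 m³.
Depth h = V/A = 5.583e-09 / 7.045e-04 = 7.925e-06 m.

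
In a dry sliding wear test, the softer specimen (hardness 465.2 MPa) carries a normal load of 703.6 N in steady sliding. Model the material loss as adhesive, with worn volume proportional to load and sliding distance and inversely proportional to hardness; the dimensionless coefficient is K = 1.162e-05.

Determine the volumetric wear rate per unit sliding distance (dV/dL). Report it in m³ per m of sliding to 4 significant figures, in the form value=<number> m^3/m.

The algebra keeps full precision — intermediates are shown rounded, and a lone final rounding, at four significant figures.
Convert: Hardness H = 465.2 MPa = 4.652e+08 Pa.
SI base units throughout: W = 703.6 N, H = 4.652e+08 Pa, K = 1.162e-05.
The wear rate dV/dL = K·W/H, per unit distance: 1.162e-05 · 703.6 / 4.652e+08 = 1.757e-11 m³/m.

value=1.757e-11 m^3/m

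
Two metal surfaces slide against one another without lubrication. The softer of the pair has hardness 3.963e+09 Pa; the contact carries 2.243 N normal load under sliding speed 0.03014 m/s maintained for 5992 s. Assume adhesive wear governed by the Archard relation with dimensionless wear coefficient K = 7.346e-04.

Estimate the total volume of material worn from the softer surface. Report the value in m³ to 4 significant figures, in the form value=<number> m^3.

Intermediates are shown rounded; each operation maintains full precision. Rounded just once: 4 significant digits.
Convert: Total distance L = v·t = 0.03014 m/s × 5992 s = 180.6 m.
Collected in SI base units: W = 2.243 N, H = 3.963e+09 Pa, K = 7.346e-04.
Wear volume V = K·W·L/H = 7.346e-04 · 2.243 · 180.6 / 3.963e+09 = 7.509e-11 m³.

value=7.509e-11 m^3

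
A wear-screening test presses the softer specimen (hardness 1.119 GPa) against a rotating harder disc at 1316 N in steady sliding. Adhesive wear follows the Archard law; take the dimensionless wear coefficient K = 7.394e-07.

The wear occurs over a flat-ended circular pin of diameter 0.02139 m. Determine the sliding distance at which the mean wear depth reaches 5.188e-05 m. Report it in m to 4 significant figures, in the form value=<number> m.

value=2.144e+04 m

Quoted intermediates are rounded; every step runs at exact precision. Rounded once at the end, at 4 significant figures.
Hardness H = 1.119 GPa = 1.119e+09 Pa.
Contact area A = π·d²/4 = π·(0.02139 m)²/4 = 3.593e-04 m².
Expressed in SI base units: W = 1316 N, H = 1.119e+09 Pa, K = 7.394e-07.
Allowed volume V_lim = h_lim·A = 5.188e-05 · 3.593e-04 = 1.864e-08 m³.
Inverting, life L = V_lim·H/(K·W) = 1.864e-08 · 1.119e+09 / (7.394e-07 · 1316) = 2.144e+04 m.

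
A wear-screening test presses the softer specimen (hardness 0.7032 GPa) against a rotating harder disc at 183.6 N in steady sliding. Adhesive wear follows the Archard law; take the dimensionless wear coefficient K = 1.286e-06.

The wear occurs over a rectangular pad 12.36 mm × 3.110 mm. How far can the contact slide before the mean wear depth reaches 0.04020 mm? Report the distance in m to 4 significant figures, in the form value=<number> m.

value=4602 m

Each operation keeps exact precision — shown intermediates are rounded; a single final rounding: four significant digits.
Convert: Hardness H = 0.7032 GPa = 7.032e+08 Pa.
Convert: Pad sides 12.36 mm × 3.110 mm = 0.01236 m × 0.003110 m. Contact area A = 0.01236 m × 0.003110 m = 3.844e-05 m².
Convert: Depth limit h_lim = 0.04020 mm = 4.020e-05 m.
In SI base units: W = 183.6 N, H = 7.032e+08 Pa, K = 1.286e-06.
Allowed volume V_lim = h_lim·A = 4.020e-05 · 3.844e-05 = 1.545e-09 m³.
Inverting, life L = V_lim·H/(K·W) = 1.545e-09 · 7.032e+08 / (1.286e-06 · 183.6) = 4602 m.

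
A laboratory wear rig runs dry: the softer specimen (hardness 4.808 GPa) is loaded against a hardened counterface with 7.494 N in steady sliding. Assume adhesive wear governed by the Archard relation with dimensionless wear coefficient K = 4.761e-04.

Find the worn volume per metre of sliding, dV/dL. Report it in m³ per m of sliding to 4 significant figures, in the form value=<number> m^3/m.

Intermediates are printed rounded; all working math keeps exact precision — rounded just once to 4 significant figures.
Hardness H = 4.808 GPa = 4.808e+09 Pa.
In SI base units: W = 7.494 N, H = 4.808e+09 Pa, K = 4.761e-04.
The wear rate dV/dL = K·W/H (independent of L): 4.761e-04 · 7.494 / 4.808e+09 = 7.421e-13 m³/m.

value=7.421e-13 m^3/m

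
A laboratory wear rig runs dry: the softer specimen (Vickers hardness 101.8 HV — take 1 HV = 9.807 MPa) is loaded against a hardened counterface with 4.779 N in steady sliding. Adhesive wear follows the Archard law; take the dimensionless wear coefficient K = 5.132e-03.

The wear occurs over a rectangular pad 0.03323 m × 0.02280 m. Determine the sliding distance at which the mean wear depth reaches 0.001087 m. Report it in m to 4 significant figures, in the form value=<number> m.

The intermediates are shown rounded — every step holds full precision; rounded just once, at 4 significant figures.
Hardness H = 101.8 HV × 9.807 MPa/HV = 998.4 MPa = 9.984e+08 Pa.
Contact area A = 0.03323 m × 0.02280 m = 7.576e-04 m².
In SI base units: W = 4.779 N, H = 9.984e+08 Pa, K = 5.132e-03.
Limit volume V_lim = h_lim·A = 0.001087 · 7.576e-04 = 8.236e-07 m³.
Sliding life L = V_lim·H/(K·W) = 8.236e-07 · 9.984e+08 / (5.132e-03 · 4.779) = 3.352e+04 m.

value=3.352e+04 m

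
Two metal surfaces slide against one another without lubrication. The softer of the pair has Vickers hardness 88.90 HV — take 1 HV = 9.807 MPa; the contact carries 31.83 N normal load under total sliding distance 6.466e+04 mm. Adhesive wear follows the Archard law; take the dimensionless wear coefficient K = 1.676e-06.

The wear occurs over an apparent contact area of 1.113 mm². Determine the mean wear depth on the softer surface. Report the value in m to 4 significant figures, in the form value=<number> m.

The algebra holds exact precision — displayed values are rounded; a single final rounding to four significant figures.
Convert: Total distance L = 6.466e+04 mm = 64.66 m.
Convert: Hardness H = 88.90 HV × 9.807 MPa/HV = 871.8 MPa = 8.718e+08 Pa.
Convert: Contact area A = 1.113 mm² = 1.113e-06 m².
Expressed in SI base units: W = 31.83 N, H = 8.718e+08 Pa, K = 1.676e-06.
By Archard's law, V = K·W·L/H = 1.676e-06 · 31.83 · 64.66 / 8.718e+08 = 3.956e-12 m³.
Depth of wear h = V/A = 3.956e-12 / 1.113e-06 = 3.555e-06 m.

value=3.555e-06 m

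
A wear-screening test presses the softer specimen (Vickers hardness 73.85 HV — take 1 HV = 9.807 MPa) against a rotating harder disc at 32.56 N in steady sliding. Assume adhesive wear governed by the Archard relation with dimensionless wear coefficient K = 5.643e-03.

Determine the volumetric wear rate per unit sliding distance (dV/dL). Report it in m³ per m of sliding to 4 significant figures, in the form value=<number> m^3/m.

value=2.537e-10 m^3/m

Intermediate values are displayed rounded — every step carries full precision — one final rounding: 4 significant figures.
Convert: Hardness H = 73.85 HV × 9.807 MPa/HV = 724.2 MPa = 7.242e+08 Pa.
SI base units throughout: W = 32.56 N, H = 7.242e+08 Pa, K = 5.643e-03.
Rate of wear dV/dL = K·W/H (no L dependence): 5.643e-03 · 32.56 / 7.242e+08 = 2.537e-10 m³/m.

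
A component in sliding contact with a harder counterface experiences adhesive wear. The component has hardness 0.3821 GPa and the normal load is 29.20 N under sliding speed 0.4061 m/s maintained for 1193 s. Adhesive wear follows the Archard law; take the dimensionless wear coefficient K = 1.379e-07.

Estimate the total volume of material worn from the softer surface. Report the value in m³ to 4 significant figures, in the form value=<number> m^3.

The intermediates are printed rounded — every step carries full float precision — one last rounding: 4 significant figures.
Total distance L = v·t = 0.4061 m/s × 1193 s = 484.5 m.
Hardness H = 0.3821 GPa = 3.821e+08 Pa.
Expressed in SI base units: W = 29.20 N, H = 3.821e+08 Pa, K = 1.379e-07.
Worn volume V = K·W·L/H = 1.379e-07 · 29.20 · 484.5 / 3.821e+08 = 5.106e-12 m³.

value=5.106e-12 m^3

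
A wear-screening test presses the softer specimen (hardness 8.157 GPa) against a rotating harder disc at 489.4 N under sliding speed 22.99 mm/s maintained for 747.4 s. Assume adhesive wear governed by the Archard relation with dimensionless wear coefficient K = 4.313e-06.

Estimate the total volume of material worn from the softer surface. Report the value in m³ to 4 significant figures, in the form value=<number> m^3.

All arithmetic holds exact precision. The intermediates are displayed rounded; one last rounding, at four significant figures.
Convert: Sliding speed v = 22.99 mm/s = 0.02299 m/s. Sliding distance L = v·t = 0.02299 m/s × 747.4 s = 17.18 m.
Convert: Hardness H = 8.157 GPa = 8.157e+09 Pa.
Restated in SI base units: W = 489.4 N, H = 8.157e+09 Pa, K = 4.313e-06.
Archard volume V = K·W·L/H = 4.313e-06 · 489.4 · 17.18 / 8.157e+09 = 4.446e-12 m³.

value=4.446e-12 m^3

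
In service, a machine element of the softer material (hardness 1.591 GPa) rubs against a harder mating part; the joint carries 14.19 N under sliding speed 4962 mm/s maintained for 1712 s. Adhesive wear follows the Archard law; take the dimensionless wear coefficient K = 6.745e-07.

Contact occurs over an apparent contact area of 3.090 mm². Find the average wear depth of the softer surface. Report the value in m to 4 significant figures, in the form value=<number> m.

value=1.654e-05 m

All arithmetic carries exact precision; the intermediates are shown rounded — rounded once at the end, at 4 significant digits.
Sliding speed v = 4962 mm/s = 4.962 m/s. Distance covered L = v·t = 4.962 m/s × 1712 s = 8495 m.
Hardness H = 1.591 GPa = 1.591e+09 Pa.
Contact area A = 3.090 mm² = 3.090e-06 m².
Restated in SI base units: W = 14.19 N, H = 1.591e+09 Pa, K = 6.745e-07.
Volume removed: V = K·W·L/H = 6.745e-07 · 14.19 · 8495 / 1.591e+09 = 5.110e-11 m³.
Depth of wear h = V/A = 5.110e-11 / 3.090e-06 = 1.654e-05 m.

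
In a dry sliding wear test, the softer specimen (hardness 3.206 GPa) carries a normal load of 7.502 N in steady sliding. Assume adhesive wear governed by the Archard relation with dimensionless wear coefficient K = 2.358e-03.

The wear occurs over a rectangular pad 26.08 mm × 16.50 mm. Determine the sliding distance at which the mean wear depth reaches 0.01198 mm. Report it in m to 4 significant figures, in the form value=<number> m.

The algebra runs at full precision — the intermediates appear rounded, and rounded just once to 4 significant digits.
Convert: Hardness H = 3.206 GPa = 3.206e+09 Pa.
Convert: Pad sides 26.08 mm × 16.50 mm = 0.02608 m × 0.01650 m. Contact area A = 0.02608 m × 0.01650 m = 4.303e-04 m².
Convert: Depth limit h_lim = 0.01198 mm = 1.198e-05 m.
In SI base units: W = 7.502 N, H = 3.206e+09 Pa, K = 2.358e-03.
Permissible volume V_lim = h_lim·A = 1.198e-05 · 4.303e-04 = 5.155e-09 m³.
Inverting, life L = V_lim·H/(K·W) = 5.155e-09 · 3.206e+09 / (2.358e-03 · 7.502) = 934.3 m.

value=934.3 m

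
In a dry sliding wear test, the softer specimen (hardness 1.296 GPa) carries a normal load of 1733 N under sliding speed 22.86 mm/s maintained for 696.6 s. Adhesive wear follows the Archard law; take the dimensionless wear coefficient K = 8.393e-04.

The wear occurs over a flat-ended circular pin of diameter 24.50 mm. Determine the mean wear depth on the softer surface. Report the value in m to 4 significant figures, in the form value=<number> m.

value=3.791e-05 m

Each operation maintains full float precision. Intermediate values are shown rounded — a lone final rounding: 4 significant figures.
Sliding speed v = 22.86 mm/s = 0.02286 m/s. Distance L = v·t = 0.02286 m/s × 696.6 s = 15.92 m.
Hardness H = 1.296 GPa = 1.296e+09 Pa.
Pin diameter d = 24.50 mm = 0.02450 m. Contact area A = π·d²/4 = π·(0.02450 m)²/4 = 4.714e-04 m².
Working in SI base units: W = 1733 N, H = 1.296e+09 Pa, K = 8.393e-04.
Archard volume V = K·W·L/H = 8.393e-04 · 1733 · 15.92 / 1.296e+09 = 1.787e-08 m³.
Wear depth h = V/A = 1.787e-08 / 4.714e-04 = 3.791e-05 m.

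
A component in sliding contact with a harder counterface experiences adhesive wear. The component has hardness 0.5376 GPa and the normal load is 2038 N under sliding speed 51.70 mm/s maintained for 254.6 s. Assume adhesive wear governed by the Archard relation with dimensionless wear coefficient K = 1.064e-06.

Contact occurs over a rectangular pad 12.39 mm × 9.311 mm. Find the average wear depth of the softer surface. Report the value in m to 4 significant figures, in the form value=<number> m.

value=4.602e-07 m

All arithmetic keeps full precision, and shown intermediates are rounded — a lone final rounding to four significant digits.
Sliding speed v = 51.70 mm/s = 0.05170 m/s. Path length L = v·t = 0.05170 m/s × 254.6 s = 13.16 m.
Hardness H = 0.5376 GPa = 5.376e+08 Pa.
Pad sides 12.39 mm × 9.311 mm = 0.01239 m × 0.009311 m. Contact area A = 0.01239 m × 0.009311 m = 1.154e-04 m².
SI base units throughout: W = 2038 N, H = 5.376e+08 Pa, K = 1.064e-06.
Archard relation: V = K·W·L/H = 1.064e-06 · 2038 · 13.16 / 5.376e+08 = 5.309e-11 m³.
Mean depth h = V/A = 5.309e-11 / 1.154e-04 = 4.602e-07 m.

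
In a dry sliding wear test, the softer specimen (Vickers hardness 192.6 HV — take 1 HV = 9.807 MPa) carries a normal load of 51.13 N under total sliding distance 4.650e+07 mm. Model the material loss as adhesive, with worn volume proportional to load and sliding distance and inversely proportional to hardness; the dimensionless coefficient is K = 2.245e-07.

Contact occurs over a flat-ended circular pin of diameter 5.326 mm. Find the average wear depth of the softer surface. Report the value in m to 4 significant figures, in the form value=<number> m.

Every step carries full float precision — printed values are rounded — rounded just once: 4 significant figures.
Convert: The distance L = 4.650e+07 mm = 4.650e+04 m.
Convert: Hardness H = 192.6 HV × 9.807 MPa/HV = 1889 MPa = 1.889e+09 Pa.
Convert: Pin diameter d = 5.326 mm = 0.005326 m. Contact area A = π·d²/4 = π·(0.005326 m)²/4 = 2.228e-05 m².
Expressed in SI base units: W = 51.13 N, H = 1.889e+09 Pa, K = 2.245e-07.
Archard volume V = K·W·L/H = 2.245e-07 · 51.13 · 4.650e+04 / 1.889e+09 = 2.826e-10 m³.
Average depth h = V/A = 2.826e-10 / 2.228e-05 = 1.268e-05 m.

value=1.268e-05 m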